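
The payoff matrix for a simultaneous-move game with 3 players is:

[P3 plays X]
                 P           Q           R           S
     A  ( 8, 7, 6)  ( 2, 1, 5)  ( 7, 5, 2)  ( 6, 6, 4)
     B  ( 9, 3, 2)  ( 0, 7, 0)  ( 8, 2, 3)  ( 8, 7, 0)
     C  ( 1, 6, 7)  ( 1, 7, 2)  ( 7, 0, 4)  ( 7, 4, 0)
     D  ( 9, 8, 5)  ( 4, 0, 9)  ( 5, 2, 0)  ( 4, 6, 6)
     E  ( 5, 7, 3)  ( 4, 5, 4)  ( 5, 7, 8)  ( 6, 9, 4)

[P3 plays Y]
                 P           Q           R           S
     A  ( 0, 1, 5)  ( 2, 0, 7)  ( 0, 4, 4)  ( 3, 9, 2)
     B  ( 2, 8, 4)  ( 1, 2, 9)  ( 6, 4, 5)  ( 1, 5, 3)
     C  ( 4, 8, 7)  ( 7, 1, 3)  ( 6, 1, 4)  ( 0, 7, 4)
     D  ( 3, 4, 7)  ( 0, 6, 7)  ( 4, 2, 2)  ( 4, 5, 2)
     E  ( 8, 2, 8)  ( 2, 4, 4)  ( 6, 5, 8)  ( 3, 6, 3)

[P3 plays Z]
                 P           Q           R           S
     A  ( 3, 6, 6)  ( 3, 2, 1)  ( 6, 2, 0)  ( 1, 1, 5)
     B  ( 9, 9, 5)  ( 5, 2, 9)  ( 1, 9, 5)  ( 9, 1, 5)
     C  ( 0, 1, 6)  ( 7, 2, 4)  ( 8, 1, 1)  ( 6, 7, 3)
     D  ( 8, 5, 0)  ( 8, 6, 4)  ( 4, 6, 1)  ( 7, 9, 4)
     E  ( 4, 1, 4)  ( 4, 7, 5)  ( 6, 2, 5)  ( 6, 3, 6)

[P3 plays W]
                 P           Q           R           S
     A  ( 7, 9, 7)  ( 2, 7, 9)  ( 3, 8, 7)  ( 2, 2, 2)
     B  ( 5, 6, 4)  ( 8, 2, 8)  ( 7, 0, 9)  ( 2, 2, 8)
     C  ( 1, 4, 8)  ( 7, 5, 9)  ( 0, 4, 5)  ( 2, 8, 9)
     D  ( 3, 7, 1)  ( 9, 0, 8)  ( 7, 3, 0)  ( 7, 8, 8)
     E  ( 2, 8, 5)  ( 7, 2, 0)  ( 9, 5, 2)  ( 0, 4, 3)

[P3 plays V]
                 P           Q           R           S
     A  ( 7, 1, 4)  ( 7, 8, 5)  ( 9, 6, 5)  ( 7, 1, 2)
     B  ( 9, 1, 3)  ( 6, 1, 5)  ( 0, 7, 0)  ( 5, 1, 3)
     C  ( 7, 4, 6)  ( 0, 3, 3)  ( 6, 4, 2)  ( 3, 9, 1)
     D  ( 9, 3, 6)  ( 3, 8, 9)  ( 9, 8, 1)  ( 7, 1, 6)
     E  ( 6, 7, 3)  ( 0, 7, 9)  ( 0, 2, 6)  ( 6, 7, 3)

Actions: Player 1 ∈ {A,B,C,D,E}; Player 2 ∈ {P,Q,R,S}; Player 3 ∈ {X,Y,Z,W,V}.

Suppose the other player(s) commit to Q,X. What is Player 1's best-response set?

P1 best: {D,E}

u_1(A vs Q,X) = 2
u_1(B vs Q,X) = 0
u_1(C vs Q,X) = 1
u_1(D vs Q,X) = 4
u_1(E vs Q,X) = 4
max payoff 4 at {D,E}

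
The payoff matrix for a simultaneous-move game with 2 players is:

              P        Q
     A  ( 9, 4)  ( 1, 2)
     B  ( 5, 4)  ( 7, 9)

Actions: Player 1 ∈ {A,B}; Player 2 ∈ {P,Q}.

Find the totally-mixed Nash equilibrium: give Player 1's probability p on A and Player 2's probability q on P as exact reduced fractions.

P1 indiff ⇒ q·9+(1-q)·1 = q·5+(1-q)·7 ⇒ q(4) = (1-q)(6) ⇒ q = 3/5
P2 indiff ⇒ p·4+(1-p)·4 = p·2+(1-p)·9 ⇒ p(2) = (1-p)(5) ⇒ p = 5/7

P1 mixes 5/7 on A; P2 mixes 3/5 on P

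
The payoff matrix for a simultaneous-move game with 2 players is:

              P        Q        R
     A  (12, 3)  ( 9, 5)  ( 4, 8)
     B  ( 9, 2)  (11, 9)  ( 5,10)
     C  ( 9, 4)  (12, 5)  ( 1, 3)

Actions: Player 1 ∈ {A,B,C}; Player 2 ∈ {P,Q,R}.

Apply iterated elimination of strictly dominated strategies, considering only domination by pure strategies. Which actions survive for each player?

P2 drop P (Q beats it: A:5>3 B:9>2 C:5>4)
P1 drop A (B beats it: Q:11>9 R:5>4)
P1→{B,C} P2→{Q,R}

IESDS → P1:{B,C} P2:{Q,R}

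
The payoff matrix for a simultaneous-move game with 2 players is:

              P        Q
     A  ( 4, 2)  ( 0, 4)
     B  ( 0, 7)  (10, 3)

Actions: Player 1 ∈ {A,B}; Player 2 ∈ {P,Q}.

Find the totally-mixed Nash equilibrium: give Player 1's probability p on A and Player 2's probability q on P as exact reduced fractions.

P1 mixes 2/3 on A; P2 mixes 5/7 on P

P1 indiff ⇒ q·4+(1-q)·0 = q·0+(1-q)·10 ⇒ q(4) = (1-q)(10) ⇒ q = 5/7
P2 indiff ⇒ p·2+(1-p)·7 = p·4+(1-p)·3 ⇒ p(-2) = (1-p)(-4) ⇒ p = 2/3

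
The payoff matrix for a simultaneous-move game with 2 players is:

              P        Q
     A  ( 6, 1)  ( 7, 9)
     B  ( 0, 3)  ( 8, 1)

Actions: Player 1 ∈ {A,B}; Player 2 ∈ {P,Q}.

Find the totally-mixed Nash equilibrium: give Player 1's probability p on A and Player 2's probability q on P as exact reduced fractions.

P1 mixes 1/5 on A; P2 mixes 1/7 on P

P1 indiff ⇒ q·6+(1-q)·7 = q·0+(1-q)·8 ⇒ q(6) = (1-q)(1) ⇒ q = 1/7
P2 indiff ⇒ p·1+(1-p)·3 = p·9+(1-p)·1 ⇒ p(-8) = (1-p)(-2) ⇒ p = 1/5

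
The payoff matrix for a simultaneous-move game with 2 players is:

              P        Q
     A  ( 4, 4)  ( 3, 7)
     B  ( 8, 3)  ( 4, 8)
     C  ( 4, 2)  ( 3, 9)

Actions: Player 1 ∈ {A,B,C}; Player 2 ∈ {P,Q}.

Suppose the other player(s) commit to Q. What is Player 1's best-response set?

P1 best: {B}

u_1(A vs Q) = 3
u_1(B vs Q) = 4
u_1(C vs Q) = 3
max payoff 4 at {B}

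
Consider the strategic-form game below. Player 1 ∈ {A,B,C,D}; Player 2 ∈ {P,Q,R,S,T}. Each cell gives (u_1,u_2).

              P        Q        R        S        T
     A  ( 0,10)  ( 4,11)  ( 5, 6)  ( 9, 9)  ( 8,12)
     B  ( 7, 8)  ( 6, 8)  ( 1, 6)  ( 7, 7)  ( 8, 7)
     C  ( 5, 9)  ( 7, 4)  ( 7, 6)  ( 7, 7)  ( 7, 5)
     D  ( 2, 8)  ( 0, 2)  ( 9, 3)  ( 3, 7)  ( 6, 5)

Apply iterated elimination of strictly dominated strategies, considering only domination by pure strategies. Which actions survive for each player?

IESDS → P1:{A,B,C} P2:{P,Q,T}

P2 drop R (P beats it: A:10>6 B:8>6 C:9>6 D:8>3)
P1 drop D (B beats it: P:7>2 Q:6>0 S:7>3 T:8>6)
P2 drop S (P beats it: A:10>9 B:8>7 C:9>7)
P1→{A,B,C} P2→{P,Q,T}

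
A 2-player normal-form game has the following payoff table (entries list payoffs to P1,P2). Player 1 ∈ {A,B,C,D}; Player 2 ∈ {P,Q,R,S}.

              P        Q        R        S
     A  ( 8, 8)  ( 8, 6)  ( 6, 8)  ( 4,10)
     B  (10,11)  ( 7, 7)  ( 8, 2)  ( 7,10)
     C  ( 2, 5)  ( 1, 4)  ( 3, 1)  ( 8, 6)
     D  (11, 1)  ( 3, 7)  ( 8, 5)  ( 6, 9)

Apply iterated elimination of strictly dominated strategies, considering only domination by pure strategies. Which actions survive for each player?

IESDS → P1:{B,C,D} P2:{P,S}

P2 drop Q (S beats it: A:10>6 B:10>7 C:6>4 D:9>7)
P1 drop A (B beats it: P:10>8 R:8>6 S:7>4)
P2 drop R (S beats it: B:10>2 C:6>1 D:9>5)
P1→{B,C,D} P2→{P,S}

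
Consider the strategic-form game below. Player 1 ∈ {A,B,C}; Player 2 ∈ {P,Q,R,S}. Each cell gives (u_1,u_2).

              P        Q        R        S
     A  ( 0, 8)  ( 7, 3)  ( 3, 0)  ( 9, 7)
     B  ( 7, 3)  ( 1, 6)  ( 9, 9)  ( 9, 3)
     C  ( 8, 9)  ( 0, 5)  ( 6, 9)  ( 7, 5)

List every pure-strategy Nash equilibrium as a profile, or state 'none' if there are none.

PSNE = {(B,R), (C,P)}

(A,P): not NE [P1→C gives 8>0]
(A,Q): not NE [P2→P gives 8>3]
(A,R): not NE [P1→B gives 9>3; P2→P gives 8>0]
(A,S): not NE [P2→P gives 8>7]
(B,P): not NE [P1→C gives 8>7; P2→R gives 9>3]
(B,Q): not NE [P1→A gives 7>1; P2→R gives 9>6]
(B,R): NE
(B,S): not NE [P2→R gives 9>3]
(C,P): NE
(C,Q): not NE [P1→A gives 7>0; P2→R gives 9>5]
(C,R): not NE [P1→B gives 9>6]
(C,S): not NE [P1→B gives 9>7; P2→R gives 9>5]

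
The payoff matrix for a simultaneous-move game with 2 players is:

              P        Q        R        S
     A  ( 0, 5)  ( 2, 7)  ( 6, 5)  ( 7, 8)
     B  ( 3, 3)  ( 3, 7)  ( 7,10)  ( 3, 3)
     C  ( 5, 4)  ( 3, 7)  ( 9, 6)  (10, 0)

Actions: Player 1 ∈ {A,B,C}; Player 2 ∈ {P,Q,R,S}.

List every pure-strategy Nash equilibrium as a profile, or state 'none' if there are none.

(A,P): not NE [P1→C gives 5>0; P2→S gives 8>5]
(A,Q): not NE [P1→C gives 3>2; P2→S gives 8>7]
(A,R): not NE [P1→C gives 9>6; P2→S gives 8>5]
(A,S): not NE [P1→C gives 10>7]
(B,P): not NE [P1→C gives 5>3; P2→R gives 10>3]
(B,Q): not NE [P2→R gives 10>7]
(B,R): not NE [P1→C gives 9>7]
(B,S): not NE [P1→C gives 10>3; P2→R gives 10>3]
(C,P): not NE [P2→Q gives 7>4]
(C,Q): NE
(C,R): not NE [P2→Q gives 7>6]
(C,S): not NE [P2→Q gives 7>0]

PSNE = {(C,Q)}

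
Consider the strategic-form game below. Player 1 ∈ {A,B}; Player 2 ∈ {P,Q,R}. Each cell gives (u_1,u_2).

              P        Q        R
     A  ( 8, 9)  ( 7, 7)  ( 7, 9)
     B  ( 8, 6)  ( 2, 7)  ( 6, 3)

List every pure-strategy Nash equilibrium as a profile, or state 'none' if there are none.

(A,P): NE
(A,Q): not NE [P2→R gives 9>7]
(A,R): NE
(B,P): not NE [P2→Q gives 7>6]
(B,Q): not NE [P1→A gives 7>2]
(B,R): not NE [P1→A gives 7>6; P2→Q gives 7>3]

Nash profiles: (A,P), (A,R)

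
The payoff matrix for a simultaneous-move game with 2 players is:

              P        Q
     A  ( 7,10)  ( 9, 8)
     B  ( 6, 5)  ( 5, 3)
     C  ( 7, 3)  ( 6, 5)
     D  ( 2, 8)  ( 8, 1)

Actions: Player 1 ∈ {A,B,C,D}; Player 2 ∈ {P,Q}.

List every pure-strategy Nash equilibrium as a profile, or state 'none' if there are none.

NE set: (A,P)

(A,P): NE
(A,Q): not NE [P2→P gives 10>8]
(B,P): not NE [P1→C gives 7>6]
(B,Q): not NE [P1→A gives 9>5; P2→P gives 5>3]
(C,P): not NE [P2→Q gives 5>3]
(C,Q): not NE [P1→A gives 9>6]
(D,P): not NE [P1→C gives 7>2]
(D,Q): not NE [P1→A gives 9>8; P2→P gives 8>1]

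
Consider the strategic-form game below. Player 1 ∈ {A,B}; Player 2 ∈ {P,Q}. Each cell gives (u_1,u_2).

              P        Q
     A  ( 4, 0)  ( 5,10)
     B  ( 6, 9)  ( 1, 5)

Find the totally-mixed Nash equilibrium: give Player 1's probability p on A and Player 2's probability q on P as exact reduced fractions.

p=2/7, q=2/3

P1 indiff ⇒ q·4+(1-q)·5 = q·6+(1-q)·1 ⇒ q(-2) = (1-q)(-4) ⇒ q = 2/3
P2 indiff ⇒ p·0+(1-p)·9 = p·10+(1-p)·5 ⇒ p(-10) = (1-p)(-4) ⇒ p = 2/7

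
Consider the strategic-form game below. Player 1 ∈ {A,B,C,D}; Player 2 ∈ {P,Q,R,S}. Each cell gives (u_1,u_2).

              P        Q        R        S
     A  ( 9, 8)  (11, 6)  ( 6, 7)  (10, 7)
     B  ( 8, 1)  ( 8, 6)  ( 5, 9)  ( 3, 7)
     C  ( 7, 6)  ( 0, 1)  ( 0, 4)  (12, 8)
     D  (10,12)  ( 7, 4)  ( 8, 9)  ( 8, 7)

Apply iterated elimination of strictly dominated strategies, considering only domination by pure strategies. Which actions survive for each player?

P1 drop B (A beats it: P:9>8 Q:11>8 R:6>5 S:10>3)
P2 drop Q (P beats it: A:8>6 C:6>1 D:12>4)
P2 drop R (P beats it: A:8>7 C:6>4 D:12>9)
P1→{A,C,D} P2→{P,S}

Survivors P1:{A,C,D} P2:{P,S}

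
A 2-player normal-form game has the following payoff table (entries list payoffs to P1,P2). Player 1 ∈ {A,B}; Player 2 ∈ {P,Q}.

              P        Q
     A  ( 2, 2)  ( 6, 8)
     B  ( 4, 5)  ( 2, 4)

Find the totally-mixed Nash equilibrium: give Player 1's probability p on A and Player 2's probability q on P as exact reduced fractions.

P1 mixes 1/7 on A; P2 mixes 2/3 on P

P1 indiff ⇒ q·2+(1-q)·6 = q·4+(1-q)·2 ⇒ q(-2) = (1-q)(-4) ⇒ q = 2/3
P2 indiff ⇒ p·2+(1-p)·5 = p·8+(1-p)·4 ⇒ p(-6) = (1-p)(-1) ⇒ p = 1/7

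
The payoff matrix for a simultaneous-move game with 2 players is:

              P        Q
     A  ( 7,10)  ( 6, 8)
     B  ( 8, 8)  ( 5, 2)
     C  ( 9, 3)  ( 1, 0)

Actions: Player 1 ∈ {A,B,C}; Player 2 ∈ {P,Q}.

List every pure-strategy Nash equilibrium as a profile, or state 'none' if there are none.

PSNE = {(C,P)}

(A,P): not NE [P1→C gives 9>7]
(A,Q): not NE [P2→P gives 10>8]
(B,P): not NE [P1→C gives 9>8]
(B,Q): not NE [P1→A gives 6>5; P2→P gives 8>2]
(C,P): NE
(C,Q): not NE [P1→A gives 6>1; P2→P gives 3>0]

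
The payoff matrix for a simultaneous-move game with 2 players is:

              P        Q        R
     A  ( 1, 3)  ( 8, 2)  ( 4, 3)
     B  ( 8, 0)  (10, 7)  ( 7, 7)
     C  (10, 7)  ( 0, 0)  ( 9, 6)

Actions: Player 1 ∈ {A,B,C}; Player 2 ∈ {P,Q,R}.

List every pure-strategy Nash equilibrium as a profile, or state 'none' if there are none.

(A,P): not NE [P1→C gives 10>1]
(A,Q): not NE [P1→B gives 10>8; P2→R gives 3>2]
(A,R): not NE [P1→C gives 9>4]
(B,P): not NE [P1→C gives 10>8; P2→R gives 7>0]
(B,Q): NE
(B,R): not NE [P1→C gives 9>7]
(C,P): NE
(C,Q): not NE [P1→B gives 10>0; P2→P gives 7>0]
(C,R): not NE [P2→P gives 7>6]

Nash profiles: (B,Q), (C,P)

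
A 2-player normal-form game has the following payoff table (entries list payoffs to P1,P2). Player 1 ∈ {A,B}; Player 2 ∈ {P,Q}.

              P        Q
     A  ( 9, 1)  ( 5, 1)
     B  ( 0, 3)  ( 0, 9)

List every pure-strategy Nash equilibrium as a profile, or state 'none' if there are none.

(A,P): NE
(A,Q): NE
(B,P): not NE [P1→A gives 9>0; P2→Q gives 9>3]
(B,Q): not NE [P1→A gives 5>0]

NE set: (A,P), (A,Q)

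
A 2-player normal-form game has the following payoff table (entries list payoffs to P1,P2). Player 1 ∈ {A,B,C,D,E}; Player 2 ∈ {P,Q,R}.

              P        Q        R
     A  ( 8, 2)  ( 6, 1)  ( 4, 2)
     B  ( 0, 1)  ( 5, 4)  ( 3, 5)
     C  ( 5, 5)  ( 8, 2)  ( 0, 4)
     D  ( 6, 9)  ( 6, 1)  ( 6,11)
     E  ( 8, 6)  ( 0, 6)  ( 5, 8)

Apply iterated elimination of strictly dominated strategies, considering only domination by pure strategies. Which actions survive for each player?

P1 drop B (A beats it: P:8>0 Q:6>5 R:4>3)
P2 drop Q (R beats it: A:2>1 C:4>2 D:11>1 E:8>6)
P1 drop C (A beats it: P:8>5 R:4>0)
P1→{A,D,E} P2→{P,R}

Survivors P1:{A,D,E} P2:{P,R}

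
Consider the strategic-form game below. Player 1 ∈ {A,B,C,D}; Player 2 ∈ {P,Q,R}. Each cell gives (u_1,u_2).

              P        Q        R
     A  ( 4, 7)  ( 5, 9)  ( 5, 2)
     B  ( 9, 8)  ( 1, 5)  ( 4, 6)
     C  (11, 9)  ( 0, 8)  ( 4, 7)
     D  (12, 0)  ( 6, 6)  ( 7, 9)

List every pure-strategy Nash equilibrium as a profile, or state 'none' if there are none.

(A,P): not NE [P1→D gives 12>4; P2→Q gives 9>7]
(A,Q): not NE [P1→D gives 6>5]
(A,R): not NE [P1→D gives 7>5; P2→Q gives 9>2]
(B,P): not NE [P1→D gives 12>9]
(B,Q): not NE [P1→D gives 6>1; P2→P gives 8>5]
(B,R): not NE [P1→D gives 7>4; P2→P gives 8>6]
(C,P): not NE [P1→D gives 12>11]
(C,Q): not NE [P1→D gives 6>0; P2→P gives 9>8]
(C,R): not NE [P1→D gives 7>4; P2→P gives 9>7]
(D,P): not NE [P2→R gives 9>0]
(D,Q): not NE [P2→R gives 9>6]
(D,R): NE

NE set: (D,R)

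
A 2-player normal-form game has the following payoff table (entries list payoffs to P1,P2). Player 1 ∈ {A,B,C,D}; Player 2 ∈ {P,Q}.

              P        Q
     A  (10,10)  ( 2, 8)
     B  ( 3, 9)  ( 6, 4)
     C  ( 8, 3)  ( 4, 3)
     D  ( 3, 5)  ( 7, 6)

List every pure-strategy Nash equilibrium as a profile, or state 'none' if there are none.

(A,P): NE
(A,Q): not NE [P1→D gives 7>2; P2→P gives 10>8]
(B,P): not NE [P1→A gives 10>3]
(B,Q): not NE [P1→D gives 7>6; P2→P gives 9>4]
(C,P): not NE [P1→A gives 10>8]
(C,Q): not NE [P1→D gives 7>4]
(D,P): not NE [P1→A gives 10>3; P2→Q gives 6>5]
(D,Q): NE

NE set: (A,P), (D,Q)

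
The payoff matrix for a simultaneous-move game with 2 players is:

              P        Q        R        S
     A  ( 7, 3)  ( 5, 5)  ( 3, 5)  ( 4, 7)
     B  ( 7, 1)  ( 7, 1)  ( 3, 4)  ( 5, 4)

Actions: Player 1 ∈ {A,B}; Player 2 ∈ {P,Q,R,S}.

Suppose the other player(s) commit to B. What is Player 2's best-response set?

BR_2 = {R,S}

u_2(P vs B) = 1
u_2(Q vs B) = 1
u_2(R vs B) = 4
u_2(S vs B) = 4
max payoff 4 at {R,S}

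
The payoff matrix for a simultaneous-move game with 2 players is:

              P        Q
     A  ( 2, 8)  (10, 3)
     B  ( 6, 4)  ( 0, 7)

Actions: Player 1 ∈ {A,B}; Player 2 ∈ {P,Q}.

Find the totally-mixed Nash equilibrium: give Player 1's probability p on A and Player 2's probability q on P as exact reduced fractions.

(p,q) = (3/8, 5/7)

P1 indiff ⇒ q·2+(1-q)·10 = q·6+(1-q)·0 ⇒ q(-4) = (1-q)(-10) ⇒ q = 5/7
P2 indiff ⇒ p·8+(1-p)·4 = p·3+(1-p)·7 ⇒ p(5) = (1-p)(3) ⇒ p = 3/8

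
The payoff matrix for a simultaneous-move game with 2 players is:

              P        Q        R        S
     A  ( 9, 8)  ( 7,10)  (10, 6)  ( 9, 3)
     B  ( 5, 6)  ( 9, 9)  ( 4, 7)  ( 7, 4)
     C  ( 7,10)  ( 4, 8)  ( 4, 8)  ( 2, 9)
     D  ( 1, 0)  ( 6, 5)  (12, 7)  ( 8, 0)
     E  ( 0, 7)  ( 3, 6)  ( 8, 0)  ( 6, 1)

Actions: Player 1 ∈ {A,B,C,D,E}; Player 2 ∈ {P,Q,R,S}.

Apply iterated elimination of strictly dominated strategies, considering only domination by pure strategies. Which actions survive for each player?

IESDS → P1:{A,B,D} P2:{Q,R}

P1 drop C (A beats it: P:9>7 Q:7>4 R:10>4 S:9>2)
P1 drop E (A beats it: P:9>0 Q:7>3 R:10>8 S:9>6)
P2 drop P (Q beats it: A:10>8 B:9>6 D:5>0)
P2 drop S (Q beats it: A:10>3 B:9>4 D:5>0)
P1→{A,B,D} P2→{Q,R}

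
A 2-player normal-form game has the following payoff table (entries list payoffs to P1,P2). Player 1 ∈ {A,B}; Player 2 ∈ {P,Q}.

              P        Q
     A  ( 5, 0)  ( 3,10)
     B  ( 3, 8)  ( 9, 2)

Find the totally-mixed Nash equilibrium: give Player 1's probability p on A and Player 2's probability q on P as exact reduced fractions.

P1 mixes 3/8 on A; P2 mixes 3/4 on P

P1 indiff ⇒ q·5+(1-q)·3 = q·3+(1-q)·9 ⇒ q(2) = (1-q)(6) ⇒ q = 3/4
P2 indiff ⇒ p·0+(1-p)·8 = p·10+(1-p)·2 ⇒ p(-10) = (1-p)(-6) ⇒ p = 3/8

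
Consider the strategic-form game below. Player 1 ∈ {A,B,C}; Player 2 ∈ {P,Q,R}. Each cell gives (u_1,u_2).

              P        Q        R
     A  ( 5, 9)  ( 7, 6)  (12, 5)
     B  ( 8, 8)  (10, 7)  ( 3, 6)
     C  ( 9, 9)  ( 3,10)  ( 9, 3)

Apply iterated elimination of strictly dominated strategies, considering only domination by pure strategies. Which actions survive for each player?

P2 drop R (P beats it: A:9>5 B:8>6 C:9>3)
P1 drop A (B beats it: P:8>5 Q:10>7)
P1→{B,C} P2→{P,Q}

Survivors P1:{B,C} P2:{P,Q}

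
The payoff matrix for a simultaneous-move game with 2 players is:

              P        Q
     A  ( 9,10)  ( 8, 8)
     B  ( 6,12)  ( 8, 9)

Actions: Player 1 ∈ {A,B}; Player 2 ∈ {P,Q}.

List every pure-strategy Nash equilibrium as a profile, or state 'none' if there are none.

(A,P): NE
(A,Q): not NE [P2→P gives 10>8]
(B,P): not NE [P1→A gives 9>6]
(B,Q): not NE [P2→P gives 12>9]

PSNE = {(A,P)}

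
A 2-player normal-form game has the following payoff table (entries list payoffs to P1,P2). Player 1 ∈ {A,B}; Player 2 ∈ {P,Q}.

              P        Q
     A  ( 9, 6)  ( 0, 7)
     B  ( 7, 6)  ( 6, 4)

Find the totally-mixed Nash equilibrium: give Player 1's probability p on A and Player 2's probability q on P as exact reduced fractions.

P1 indiff ⇒ q·9+(1-q)·0 = q·7+(1-q)·6 ⇒ q(2) = (1-q)(6) ⇒ q = 3/4
P2 indiff ⇒ p·6+(1-p)·6 = p·7+(1-p)·4 ⇒ p(-1) = (1-p)(-2) ⇒ p = 2/3

(p,q) = (2/3, 3/4)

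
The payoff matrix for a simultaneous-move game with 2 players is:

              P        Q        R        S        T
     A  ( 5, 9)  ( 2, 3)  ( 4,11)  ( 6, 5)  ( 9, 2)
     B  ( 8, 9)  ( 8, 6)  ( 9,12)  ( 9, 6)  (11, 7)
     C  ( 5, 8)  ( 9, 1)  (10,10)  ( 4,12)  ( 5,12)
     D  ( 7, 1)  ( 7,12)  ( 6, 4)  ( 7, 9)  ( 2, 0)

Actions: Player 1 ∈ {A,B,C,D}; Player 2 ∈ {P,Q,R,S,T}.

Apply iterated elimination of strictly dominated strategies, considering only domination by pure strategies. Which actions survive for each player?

IESDS → P1:{B,C} P2:{R,S,T}

P1 drop A (B beats it: P:8>5 Q:8>2 R:9>4 S:9>6 T:11>9)
P1 drop D (B beats it: P:8>7 Q:8>7 R:9>6 S:9>7 T:11>2)
P2 drop P (R beats it: B:12>9 C:10>8)
P2 drop Q (R beats it: B:12>6 C:10>1)
P1→{B,C} P2→{R,S,T}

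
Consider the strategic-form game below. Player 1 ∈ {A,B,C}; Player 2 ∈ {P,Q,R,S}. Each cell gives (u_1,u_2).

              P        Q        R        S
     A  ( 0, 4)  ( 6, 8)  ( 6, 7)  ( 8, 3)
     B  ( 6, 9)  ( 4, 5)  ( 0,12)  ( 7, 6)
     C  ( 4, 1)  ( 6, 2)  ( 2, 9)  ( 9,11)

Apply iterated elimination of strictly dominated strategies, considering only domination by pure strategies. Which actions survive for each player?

P2 drop P (R beats it: A:7>4 B:12>9 C:9>1)
P1 drop B (A beats it: Q:6>4 R:6>0 S:8>7)
P1→{A,C} P2→{Q,R,S}

IESDS → P1:{A,C} P2:{Q,R,S}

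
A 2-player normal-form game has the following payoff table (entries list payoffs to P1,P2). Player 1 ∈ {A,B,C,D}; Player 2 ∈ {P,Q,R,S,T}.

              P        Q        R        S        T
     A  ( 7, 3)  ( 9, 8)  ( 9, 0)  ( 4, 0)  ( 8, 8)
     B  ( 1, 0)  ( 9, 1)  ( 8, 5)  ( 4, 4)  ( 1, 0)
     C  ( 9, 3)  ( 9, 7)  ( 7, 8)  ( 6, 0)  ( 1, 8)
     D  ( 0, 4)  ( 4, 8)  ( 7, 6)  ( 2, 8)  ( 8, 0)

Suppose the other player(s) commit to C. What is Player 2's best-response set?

u_2(P vs C) = 3
u_2(Q vs C) = 7
u_2(R vs C) = 8
u_2(S vs C) = 0
u_2(T vs C) = 8
max payoff 8 at {R,T}

BR_2 = {R,T}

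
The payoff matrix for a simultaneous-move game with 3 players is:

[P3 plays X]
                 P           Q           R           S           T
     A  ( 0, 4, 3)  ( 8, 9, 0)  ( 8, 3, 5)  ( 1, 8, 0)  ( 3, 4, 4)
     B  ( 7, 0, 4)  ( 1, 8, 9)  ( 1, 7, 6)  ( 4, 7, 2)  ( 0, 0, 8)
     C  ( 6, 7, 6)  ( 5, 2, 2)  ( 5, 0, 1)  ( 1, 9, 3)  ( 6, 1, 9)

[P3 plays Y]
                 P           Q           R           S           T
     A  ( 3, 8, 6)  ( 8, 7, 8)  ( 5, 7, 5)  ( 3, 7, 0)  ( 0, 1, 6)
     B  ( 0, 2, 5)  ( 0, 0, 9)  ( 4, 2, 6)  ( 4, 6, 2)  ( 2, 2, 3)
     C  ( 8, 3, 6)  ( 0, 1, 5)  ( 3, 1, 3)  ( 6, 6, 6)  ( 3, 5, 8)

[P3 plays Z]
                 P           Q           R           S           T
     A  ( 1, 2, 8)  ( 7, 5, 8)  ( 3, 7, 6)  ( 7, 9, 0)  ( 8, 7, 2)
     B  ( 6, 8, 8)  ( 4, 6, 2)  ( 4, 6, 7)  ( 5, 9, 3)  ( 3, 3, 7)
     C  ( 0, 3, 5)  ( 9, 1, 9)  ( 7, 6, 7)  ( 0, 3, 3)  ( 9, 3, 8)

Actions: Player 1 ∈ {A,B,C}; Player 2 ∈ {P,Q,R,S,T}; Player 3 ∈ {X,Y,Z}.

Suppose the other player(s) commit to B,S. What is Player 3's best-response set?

u_3(X vs B,S) = 2
u_3(Y vs B,S) = 2
u_3(Z vs B,S) = 3
max payoff 3 at {Z}

P3 best: {Z}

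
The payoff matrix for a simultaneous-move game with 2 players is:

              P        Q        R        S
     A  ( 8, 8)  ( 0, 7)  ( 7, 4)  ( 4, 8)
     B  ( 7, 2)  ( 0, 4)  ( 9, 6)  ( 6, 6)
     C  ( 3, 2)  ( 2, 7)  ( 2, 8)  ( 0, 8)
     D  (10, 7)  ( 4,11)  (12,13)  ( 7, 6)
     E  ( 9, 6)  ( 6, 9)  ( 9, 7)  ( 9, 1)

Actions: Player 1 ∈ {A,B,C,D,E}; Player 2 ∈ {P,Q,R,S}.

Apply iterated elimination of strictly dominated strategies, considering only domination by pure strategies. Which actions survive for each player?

P1 drop A (D beats it: P:10>8 Q:4>0 R:12>7 S:7>4)
P1 drop B (D beats it: P:10>7 Q:4>0 R:12>9 S:7>6)
P1 drop C (D beats it: P:10>3 Q:4>2 R:12>2 S:7>0)
P2 drop P (Q beats it: D:11>7 E:9>6)
P2 drop S (Q beats it: D:11>6 E:9>1)
P1→{D,E} P2→{Q,R}

Remaining: P1:{D,E} P2:{Q,R}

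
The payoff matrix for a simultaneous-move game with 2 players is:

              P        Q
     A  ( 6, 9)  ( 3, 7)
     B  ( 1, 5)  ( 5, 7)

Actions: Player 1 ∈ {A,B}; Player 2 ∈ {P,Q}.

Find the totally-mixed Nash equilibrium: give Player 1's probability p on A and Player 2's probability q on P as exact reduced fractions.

P1 indiff ⇒ q·6+(1-q)·3 = q·1+(1-q)·5 ⇒ q(5) = (1-q)(2) ⇒ q = 2/7
P2 indiff ⇒ p·9+(1-p)·5 = p·7+(1-p)·7 ⇒ p(2) = (1-p)(2) ⇒ p = 1/2

(p,q) = (1/2, 2/7)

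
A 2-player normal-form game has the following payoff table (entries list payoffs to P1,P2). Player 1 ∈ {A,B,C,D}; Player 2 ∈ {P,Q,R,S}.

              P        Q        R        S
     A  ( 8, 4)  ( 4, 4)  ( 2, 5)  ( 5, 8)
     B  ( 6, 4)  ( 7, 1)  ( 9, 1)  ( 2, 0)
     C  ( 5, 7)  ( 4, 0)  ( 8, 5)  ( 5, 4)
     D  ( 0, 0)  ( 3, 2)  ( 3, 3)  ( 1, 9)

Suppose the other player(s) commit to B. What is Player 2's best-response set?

u_2(P vs B) = 4
u_2(Q vs B) = 1
u_2(R vs B) = 1
u_2(S vs B) = 0
max payoff 4 at {P}

P2 best: {P}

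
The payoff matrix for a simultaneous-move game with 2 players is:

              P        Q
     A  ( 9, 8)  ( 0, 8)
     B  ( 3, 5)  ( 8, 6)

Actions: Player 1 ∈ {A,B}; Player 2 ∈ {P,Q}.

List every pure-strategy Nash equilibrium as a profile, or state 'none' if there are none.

NE set: (A,P), (B,Q)

(A,P): NE
(A,Q): not NE [P1→B gives 8>0]
(B,P): not NE [P1→A gives 9>3; P2→Q gives 6>5]
(B,Q): NE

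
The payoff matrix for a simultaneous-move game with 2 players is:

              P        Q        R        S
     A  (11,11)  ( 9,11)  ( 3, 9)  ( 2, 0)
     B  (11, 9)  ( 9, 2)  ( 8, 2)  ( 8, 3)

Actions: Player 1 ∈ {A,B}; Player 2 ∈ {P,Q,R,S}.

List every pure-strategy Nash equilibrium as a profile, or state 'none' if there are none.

(A,P): NE
(A,Q): NE
(A,R): not NE [P1→B gives 8>3; P2→Q gives 11>9]
(A,S): not NE [P1→B gives 8>2; P2→Q gives 11>0]
(B,P): NE
(B,Q): not NE [P2→P gives 9>2]
(B,R): not NE [P2→P gives 9>2]
(B,S): not NE [P2→P gives 9>3]

PSNE = {(A,P), (A,Q), (B,P)}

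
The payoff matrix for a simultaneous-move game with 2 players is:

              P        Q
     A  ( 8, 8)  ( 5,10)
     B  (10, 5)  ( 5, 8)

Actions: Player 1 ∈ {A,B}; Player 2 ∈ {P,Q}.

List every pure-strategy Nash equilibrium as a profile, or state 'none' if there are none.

PSNE = {(A,Q), (B,Q)}

(A,P): not NE [P1→B gives 10>8; P2→Q gives 10>8]
(A,Q): NE
(B,P): not NE [P2→Q gives 8>5]
(B,Q): NE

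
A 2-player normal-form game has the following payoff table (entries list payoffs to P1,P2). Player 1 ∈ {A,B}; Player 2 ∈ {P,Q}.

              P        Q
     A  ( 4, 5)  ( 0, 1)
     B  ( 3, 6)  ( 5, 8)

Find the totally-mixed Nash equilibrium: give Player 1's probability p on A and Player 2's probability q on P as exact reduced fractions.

P1 indiff ⇒ q·4+(1-q)·0 = q·3+(1-q)·5 ⇒ q(1) = (1-q)(5) ⇒ q = 5/6
P2 indiff ⇒ p·5+(1-p)·6 = p·1+(1-p)·8 ⇒ p(4) = (1-p)(2) ⇒ p = 1/3

(p,q) = (1/3, 5/6)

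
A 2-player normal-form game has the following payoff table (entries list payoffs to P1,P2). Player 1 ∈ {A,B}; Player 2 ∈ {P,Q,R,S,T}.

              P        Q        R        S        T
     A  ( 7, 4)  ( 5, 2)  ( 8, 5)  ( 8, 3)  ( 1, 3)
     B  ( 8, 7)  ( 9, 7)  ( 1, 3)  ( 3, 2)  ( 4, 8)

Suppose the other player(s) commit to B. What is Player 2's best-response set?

P2 best: {T}

u_2(P vs B) = 7
u_2(Q vs B) = 7
u_2(R vs B) = 3
u_2(S vs B) = 2
u_2(T vs B) = 8
max payoff 8 at {T}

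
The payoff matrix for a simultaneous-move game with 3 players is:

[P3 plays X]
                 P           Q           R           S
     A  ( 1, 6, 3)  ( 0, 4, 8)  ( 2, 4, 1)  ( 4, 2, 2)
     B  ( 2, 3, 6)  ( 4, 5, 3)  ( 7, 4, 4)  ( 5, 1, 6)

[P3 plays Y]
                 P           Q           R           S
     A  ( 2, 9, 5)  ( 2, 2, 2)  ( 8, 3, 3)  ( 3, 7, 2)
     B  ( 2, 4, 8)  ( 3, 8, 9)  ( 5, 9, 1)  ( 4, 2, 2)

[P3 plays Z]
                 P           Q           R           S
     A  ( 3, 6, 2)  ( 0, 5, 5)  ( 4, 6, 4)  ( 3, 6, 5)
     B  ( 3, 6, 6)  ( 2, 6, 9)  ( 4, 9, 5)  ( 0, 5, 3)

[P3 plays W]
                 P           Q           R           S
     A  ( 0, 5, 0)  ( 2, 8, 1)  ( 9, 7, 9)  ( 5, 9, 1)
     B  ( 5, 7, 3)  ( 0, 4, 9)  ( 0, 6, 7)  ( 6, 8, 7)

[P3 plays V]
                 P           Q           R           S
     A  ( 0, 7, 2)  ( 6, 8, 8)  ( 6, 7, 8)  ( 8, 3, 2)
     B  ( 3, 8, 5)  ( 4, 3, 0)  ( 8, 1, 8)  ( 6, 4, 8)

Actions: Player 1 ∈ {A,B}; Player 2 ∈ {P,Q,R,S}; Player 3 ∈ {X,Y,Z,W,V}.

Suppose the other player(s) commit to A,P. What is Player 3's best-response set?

u_3(X vs A,P) = 3
u_3(Y vs A,P) = 5
u_3(Z vs A,P) = 2
u_3(W vs A,P) = 0
u_3(V vs A,P) = 2
max payoff 5 at {Y}

BR_3 = {Y}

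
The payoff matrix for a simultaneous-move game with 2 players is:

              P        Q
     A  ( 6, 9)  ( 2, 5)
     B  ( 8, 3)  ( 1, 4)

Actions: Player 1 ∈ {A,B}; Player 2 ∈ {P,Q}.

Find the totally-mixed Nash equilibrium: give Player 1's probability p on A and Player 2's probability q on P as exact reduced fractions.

P1 mixes 1/5 on A; P2 mixes 1/3 on P

P1 indiff ⇒ q·6+(1-q)·2 = q·8+(1-q)·1 ⇒ q(-2) = (1-q)(-1) ⇒ q = 1/3
P2 indiff ⇒ p·9+(1-p)·3 = p·5+(1-p)·4 ⇒ p(4) = (1-p)(1) ⇒ p = 1/5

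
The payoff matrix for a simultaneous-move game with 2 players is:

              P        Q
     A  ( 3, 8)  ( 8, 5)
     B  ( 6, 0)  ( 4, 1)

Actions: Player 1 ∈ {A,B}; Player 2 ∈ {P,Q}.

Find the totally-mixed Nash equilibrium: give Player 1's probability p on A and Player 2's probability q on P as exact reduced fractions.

P1 mixes 1/4 on A; P2 mixes 4/7 on P

P1 indiff ⇒ q·3+(1-q)·8 = q·6+(1-q)·4 ⇒ q(-3) = (1-q)(-4) ⇒ q = 4/7
P2 indiff ⇒ p·8+(1-p)·0 = p·5+(1-p)·1 ⇒ p(3) = (1-p)(1) ⇒ p = 1/4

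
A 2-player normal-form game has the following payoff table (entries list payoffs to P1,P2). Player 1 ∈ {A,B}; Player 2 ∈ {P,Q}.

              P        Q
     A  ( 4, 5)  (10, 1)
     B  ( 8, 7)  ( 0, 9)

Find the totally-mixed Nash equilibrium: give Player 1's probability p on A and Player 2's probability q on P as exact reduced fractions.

(p,q) = (1/3, 5/7)

P1 indiff ⇒ q·4+(1-q)·10 = q·8+(1-q)·0 ⇒ q(-4) = (1-q)(-10) ⇒ q = 5/7
P2 indiff ⇒ p·5+(1-p)·7 = p·1+(1-p)·9 ⇒ p(4) = (1-p)(2) ⇒ p = 1/3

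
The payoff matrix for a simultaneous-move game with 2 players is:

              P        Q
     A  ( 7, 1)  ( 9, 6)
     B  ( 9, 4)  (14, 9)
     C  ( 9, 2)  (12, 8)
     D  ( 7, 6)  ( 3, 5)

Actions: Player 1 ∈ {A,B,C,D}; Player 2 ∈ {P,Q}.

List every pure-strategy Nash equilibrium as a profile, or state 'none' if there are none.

NE set: (B,Q)

(A,P): not NE [P1→C gives 9>7; P2→Q gives 6>1]
(A,Q): not NE [P1→B gives 14>9]
(B,P): not NE [P2→Q gives 9>4]
(B,Q): NE
(C,P): not NE [P2→Q gives 8>2]
(C,Q): not NE [P1→B gives 14>12]
(D,P): not NE [P1→C gives 9>7]
(D,Q): not NE [P1→B gives 14>3; P2→P gives 6>5]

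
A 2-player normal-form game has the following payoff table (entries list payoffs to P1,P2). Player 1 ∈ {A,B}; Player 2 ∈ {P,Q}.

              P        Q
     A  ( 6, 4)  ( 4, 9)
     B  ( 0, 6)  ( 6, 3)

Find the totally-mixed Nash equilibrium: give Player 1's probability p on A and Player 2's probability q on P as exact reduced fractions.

p=3/8, q=1/4

P1 indiff ⇒ q·6+(1-q)·4 = q·0+(1-q)·6 ⇒ q(6) = (1-q)(2) ⇒ q = 1/4
P2 indiff ⇒ p·4+(1-p)·6 = p·9+(1-p)·3 ⇒ p(-5) = (1-p)(-3) ⇒ p = 3/8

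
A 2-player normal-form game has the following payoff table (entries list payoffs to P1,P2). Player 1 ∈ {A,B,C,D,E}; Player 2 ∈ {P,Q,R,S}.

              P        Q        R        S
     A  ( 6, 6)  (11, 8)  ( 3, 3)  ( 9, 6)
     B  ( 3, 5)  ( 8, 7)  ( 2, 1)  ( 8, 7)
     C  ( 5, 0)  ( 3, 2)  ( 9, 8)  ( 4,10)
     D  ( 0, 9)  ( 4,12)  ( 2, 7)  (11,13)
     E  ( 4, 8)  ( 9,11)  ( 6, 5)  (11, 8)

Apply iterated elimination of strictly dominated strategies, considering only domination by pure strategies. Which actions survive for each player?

IESDS → P1:{A,D,E} P2:{Q,S}

P1 drop B (A beats it: P:6>3 Q:11>8 R:3>2 S:9>8)
P2 drop P (Q beats it: A:8>6 C:2>0 D:12>9 E:11>8)
P2 drop R (S beats it: A:6>3 C:10>8 D:13>7 E:8>5)
P1 drop C (A beats it: Q:11>3 S:9>4)
P1→{A,D,E} P2→{Q,S}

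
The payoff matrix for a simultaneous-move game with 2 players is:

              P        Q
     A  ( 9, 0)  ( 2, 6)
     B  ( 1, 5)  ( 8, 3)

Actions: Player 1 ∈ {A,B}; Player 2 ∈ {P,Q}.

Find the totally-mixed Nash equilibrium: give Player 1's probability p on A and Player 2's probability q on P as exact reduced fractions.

(p,q) = (1/4, 3/7)

P1 indiff ⇒ q·9+(1-q)·2 = q·1+(1-q)·8 ⇒ q(8) = (1-q)(6) ⇒ q = 3/7
P2 indiff ⇒ p·0+(1-p)·5 = p·6+(1-p)·3 ⇒ p(-6) = (1-p)(-2) ⇒ p = 1/4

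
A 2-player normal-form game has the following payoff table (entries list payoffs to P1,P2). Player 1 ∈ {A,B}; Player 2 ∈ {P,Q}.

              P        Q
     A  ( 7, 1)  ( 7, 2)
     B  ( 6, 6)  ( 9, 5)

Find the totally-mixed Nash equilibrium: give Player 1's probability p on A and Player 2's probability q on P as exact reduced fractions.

P1 indiff ⇒ q·7+(1-q)·7 = q·6+(1-q)·9 ⇒ q(1) = (1-q)(2) ⇒ q = 2/3
P2 indiff ⇒ p·1+(1-p)·6 = p·2+(1-p)·5 ⇒ p(-1) = (1-p)(-1) ⇒ p = 1/2

p=1/2, q=2/3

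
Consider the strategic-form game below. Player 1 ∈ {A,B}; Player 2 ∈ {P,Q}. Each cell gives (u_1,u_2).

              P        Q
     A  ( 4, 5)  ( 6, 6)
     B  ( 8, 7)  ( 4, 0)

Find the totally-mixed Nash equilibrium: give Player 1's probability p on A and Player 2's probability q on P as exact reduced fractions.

P1 indiff ⇒ q·4+(1-q)·6 = q·8+(1-q)·4 ⇒ q(-4) = (1-q)(-2) ⇒ q = 1/3
P2 indiff ⇒ p·5+(1-p)·7 = p·6+(1-p)·0 ⇒ p(-1) = (1-p)(-7) ⇒ p = 7/8

P1 mixes 7/8 on A; P2 mixes 1/3 on P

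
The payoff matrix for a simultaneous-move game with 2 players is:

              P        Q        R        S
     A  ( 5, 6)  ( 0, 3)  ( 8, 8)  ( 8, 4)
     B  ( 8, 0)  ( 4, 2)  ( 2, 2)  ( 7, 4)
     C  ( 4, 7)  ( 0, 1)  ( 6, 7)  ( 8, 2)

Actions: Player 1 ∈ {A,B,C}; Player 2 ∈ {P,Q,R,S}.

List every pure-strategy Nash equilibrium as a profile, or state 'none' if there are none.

PSNE = {(A,R)}

(A,P): not NE [P1→B gives 8>5; P2→R gives 8>6]
(A,Q): not NE [P1→B gives 4>0; P2→R gives 8>3]
(A,R): NE
(A,S): not NE [P2→R gives 8>4]
(B,P): not NE [P2→S gives 4>0]
(B,Q): not NE [P2→S gives 4>2]
(B,R): not NE [P1→A gives 8>2; P2→S gives 4>2]
(B,S): not NE [P1→C gives 8>7]
(C,P): not NE [P1→B gives 8>4]
(C,Q): not NE [P1→B gives 4>0; P2→R gives 7>1]
(C,R): not NE [P1→A gives 8>6]
(C,S): not NE [P2→R gives 7>2]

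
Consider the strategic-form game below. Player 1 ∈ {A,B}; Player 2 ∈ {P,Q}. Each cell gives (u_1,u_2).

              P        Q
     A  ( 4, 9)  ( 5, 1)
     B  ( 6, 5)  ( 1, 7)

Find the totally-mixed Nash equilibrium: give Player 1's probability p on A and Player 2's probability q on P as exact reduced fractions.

P1 indiff ⇒ q·4+(1-q)·5 = q·6+(1-q)·1 ⇒ q(-2) = (1-q)(-4) ⇒ q = 2/3
P2 indiff ⇒ p·9+(1-p)·5 = p·1+(1-p)·7 ⇒ p(8) = (1-p)(2) ⇒ p = 1/5

p=1/5, q=2/3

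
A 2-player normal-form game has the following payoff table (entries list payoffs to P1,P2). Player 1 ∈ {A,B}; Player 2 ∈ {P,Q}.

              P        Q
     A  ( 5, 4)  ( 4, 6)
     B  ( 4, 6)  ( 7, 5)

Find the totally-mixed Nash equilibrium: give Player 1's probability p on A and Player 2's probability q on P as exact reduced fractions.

P1 indiff ⇒ q·5+(1-q)·4 = q·4+(1-q)·7 ⇒ q(1) = (1-q)(3) ⇒ q = 3/4
P2 indiff ⇒ p·4+(1-p)·6 = p·6+(1-p)·5 ⇒ p(-2) = (1-p)(-1) ⇒ p = 1/3

P1 mixes 1/3 on A; P2 mixes 3/4 on P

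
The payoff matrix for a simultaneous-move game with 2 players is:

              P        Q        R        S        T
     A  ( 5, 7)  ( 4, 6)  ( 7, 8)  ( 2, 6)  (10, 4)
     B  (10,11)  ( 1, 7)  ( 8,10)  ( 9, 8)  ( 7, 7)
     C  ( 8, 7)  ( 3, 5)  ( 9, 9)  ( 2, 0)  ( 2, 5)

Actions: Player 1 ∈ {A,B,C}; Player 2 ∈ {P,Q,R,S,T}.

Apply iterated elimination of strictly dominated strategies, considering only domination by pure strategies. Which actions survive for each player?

IESDS → P1:{B,C} P2:{P,R}

P2 drop Q (P beats it: A:7>6 B:11>7 C:7>5)
P2 drop S (P beats it: A:7>6 B:11>8 C:7>0)
P2 drop T (P beats it: A:7>4 B:11>7 C:7>5)
P1 drop A (B beats it: P:10>5 R:8>7)
P1→{B,C} P2→{P,R}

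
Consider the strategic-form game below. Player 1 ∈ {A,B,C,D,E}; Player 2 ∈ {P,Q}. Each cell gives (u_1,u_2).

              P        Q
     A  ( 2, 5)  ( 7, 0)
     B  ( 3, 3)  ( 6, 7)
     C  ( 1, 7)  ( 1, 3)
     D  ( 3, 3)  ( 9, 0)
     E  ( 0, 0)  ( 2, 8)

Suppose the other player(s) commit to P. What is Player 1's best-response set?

u_1(A vs P) = 2
u_1(B vs P) = 3
u_1(C vs P) = 1
u_1(D vs P) = 3
u_1(E vs P) = 0
max payoff 3 at {B,D}

argmax u_1 = {B,D}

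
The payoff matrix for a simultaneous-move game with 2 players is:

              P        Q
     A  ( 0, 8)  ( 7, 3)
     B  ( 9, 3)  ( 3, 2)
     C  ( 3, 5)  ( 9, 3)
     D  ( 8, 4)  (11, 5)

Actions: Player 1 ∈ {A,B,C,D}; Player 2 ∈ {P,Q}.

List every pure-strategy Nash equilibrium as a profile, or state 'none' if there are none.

(A,P): not NE [P1→B gives 9>0]
(A,Q): not NE [P1→D gives 11>7; P2→P gives 8>3]
(B,P): NE
(B,Q): not NE [P1→D gives 11>3; P2→P gives 3>2]
(C,P): not NE [P1→B gives 9>3]
(C,Q): not NE [P1→D gives 11>9; P2→P gives 5>3]
(D,P): not NE [P1→B gives 9>8; P2→Q gives 5>4]
(D,Q): NE

PSNE = {(B,P), (D,Q)}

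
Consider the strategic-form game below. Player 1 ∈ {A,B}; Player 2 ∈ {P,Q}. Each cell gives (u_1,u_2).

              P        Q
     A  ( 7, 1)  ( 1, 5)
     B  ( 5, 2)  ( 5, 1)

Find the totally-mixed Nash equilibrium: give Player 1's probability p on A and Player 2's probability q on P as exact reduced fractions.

P1 indiff ⇒ q·7+(1-q)·1 = q·5+(1-q)·5 ⇒ q(2) = (1-q)(4) ⇒ q = 2/3
P2 indiff ⇒ p·1+(1-p)·2 = p·5+(1-p)·1 ⇒ p(-4) = (1-p)(-1) ⇒ p = 1/5

p=1/5, q=2/3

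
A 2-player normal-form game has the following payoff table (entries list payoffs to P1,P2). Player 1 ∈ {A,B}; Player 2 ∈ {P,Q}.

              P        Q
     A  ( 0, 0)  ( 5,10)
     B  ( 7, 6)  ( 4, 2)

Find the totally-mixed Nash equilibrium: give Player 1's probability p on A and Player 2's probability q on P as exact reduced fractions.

p=2/7, q=1/8

P1 indiff ⇒ q·0+(1-q)·5 = q·7+(1-q)·4 ⇒ q(-7) = (1-q)(-1) ⇒ q = 1/8
P2 indiff ⇒ p·0+(1-p)·6 = p·10+(1-p)·2 ⇒ p(-10) = (1-p)(-4) ⇒ p = 2/7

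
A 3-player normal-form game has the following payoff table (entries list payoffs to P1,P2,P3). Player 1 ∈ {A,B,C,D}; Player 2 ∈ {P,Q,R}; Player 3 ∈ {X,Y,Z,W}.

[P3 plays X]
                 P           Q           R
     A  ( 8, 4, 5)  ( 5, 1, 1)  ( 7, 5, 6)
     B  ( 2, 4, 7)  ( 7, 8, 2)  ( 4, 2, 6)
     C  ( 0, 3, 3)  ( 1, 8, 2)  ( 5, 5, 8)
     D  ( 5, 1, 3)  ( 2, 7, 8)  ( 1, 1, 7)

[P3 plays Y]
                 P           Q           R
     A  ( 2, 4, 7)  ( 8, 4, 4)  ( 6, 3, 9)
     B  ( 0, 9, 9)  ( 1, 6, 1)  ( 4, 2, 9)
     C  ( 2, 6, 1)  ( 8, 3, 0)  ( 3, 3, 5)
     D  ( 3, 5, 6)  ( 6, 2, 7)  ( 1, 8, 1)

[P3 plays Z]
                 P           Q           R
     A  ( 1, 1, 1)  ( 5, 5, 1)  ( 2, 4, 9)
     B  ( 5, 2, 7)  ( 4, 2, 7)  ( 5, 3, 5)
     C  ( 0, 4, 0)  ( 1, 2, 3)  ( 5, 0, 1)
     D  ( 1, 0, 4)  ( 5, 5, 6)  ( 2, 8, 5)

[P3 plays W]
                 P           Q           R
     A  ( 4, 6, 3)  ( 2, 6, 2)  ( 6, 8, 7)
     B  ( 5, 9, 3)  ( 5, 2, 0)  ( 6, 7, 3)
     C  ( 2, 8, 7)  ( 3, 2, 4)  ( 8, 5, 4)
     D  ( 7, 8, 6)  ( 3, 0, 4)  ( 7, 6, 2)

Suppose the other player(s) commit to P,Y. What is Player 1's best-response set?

u_1(A vs P,Y) = 2
u_1(B vs P,Y) = 0
u_1(C vs P,Y) = 2
u_1(D vs P,Y) = 3
max payoff 3 at {D}

BR_1 = {D}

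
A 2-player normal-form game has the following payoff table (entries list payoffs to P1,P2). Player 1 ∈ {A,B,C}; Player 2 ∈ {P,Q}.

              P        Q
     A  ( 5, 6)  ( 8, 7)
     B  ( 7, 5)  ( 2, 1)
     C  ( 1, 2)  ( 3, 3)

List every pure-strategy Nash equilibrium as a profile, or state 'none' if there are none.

PSNE = {(A,Q), (B,P)}

(A,P): not NE [P1→B gives 7>5; P2→Q gives 7>6]
(A,Q): NE
(B,P): NE
(B,Q): not NE [P1→A gives 8>2; P2→P gives 5>1]
(C,P): not NE [P1→B gives 7>1; P2→Q gives 3>2]
(C,Q): not NE [P1→A gives 8>3]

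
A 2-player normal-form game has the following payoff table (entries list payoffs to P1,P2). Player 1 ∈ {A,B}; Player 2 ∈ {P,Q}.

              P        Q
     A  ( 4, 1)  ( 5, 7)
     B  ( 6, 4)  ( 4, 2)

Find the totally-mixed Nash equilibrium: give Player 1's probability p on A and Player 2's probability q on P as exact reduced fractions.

P1 indiff ⇒ q·4+(1-q)·5 = q·6+(1-q)·4 ⇒ q(-2) = (1-q)(-1) ⇒ q = 1/3
P2 indiff ⇒ p·1+(1-p)·4 = p·7+(1-p)·2 ⇒ p(-6) = (1-p)(-2) ⇒ p = 1/4

P1 mixes 1/4 on A; P2 mixes 1/3 on P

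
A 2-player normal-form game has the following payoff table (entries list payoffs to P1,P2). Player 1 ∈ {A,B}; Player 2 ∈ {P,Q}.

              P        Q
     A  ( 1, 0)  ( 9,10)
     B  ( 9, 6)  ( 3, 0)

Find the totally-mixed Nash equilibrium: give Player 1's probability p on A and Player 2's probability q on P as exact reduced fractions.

(p,q) = (3/8, 3/7)

P1 indiff ⇒ q·1+(1-q)·9 = q·9+(1-q)·3 ⇒ q(-8) = (1-q)(-6) ⇒ q = 3/7
P2 indiff ⇒ p·0+(1-p)·6 = p·10+(1-p)·0 ⇒ p(-10) = (1-p)(-6) ⇒ p = 3/8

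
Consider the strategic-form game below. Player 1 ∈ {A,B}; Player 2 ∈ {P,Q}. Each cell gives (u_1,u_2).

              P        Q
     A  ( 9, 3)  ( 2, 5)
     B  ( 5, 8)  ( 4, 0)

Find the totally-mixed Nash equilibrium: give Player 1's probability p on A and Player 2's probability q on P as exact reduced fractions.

p=4/5, q=1/3

P1 indiff ⇒ q·9+(1-q)·2 = q·5+(1-q)·4 ⇒ q(4) = (1-q)(2) ⇒ q = 1/3
P2 indiff ⇒ p·3+(1-p)·8 = p·5+(1-p)·0 ⇒ p(-2) = (1-p)(-8) ⇒ p = 4/5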